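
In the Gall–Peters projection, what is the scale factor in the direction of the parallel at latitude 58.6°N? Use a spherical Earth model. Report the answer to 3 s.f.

1.36

The Gall–Peters projection is cylindrical equal-area with φ₀ = 45°. A cylindrical equal-area projection with standard parallel φ₀ has meridian scale h = cos φ / cos φ₀ and parallel scale k = cos φ₀ / cos φ (so areas are preserved, h·k = 1).
k = cos 45° / cos 58.6° = 0.7071/0.5210 = 1.357.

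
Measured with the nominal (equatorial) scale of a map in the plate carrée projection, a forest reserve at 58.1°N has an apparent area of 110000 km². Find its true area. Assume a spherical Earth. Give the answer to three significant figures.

58100 km²

Plate carrée maps x = Rλ, y = Rφ. The meridian scale is h = 1 and the parallel scale is k = 1/cos φ = sec φ.
Areal scale = h·k = 1 × sec φ; at 58.1°, h = 1.000, k = 1.892, so h·k = 1.892.
True area = apparent / (areal scale) = 110000 / 1.892 ≈ 58100 km².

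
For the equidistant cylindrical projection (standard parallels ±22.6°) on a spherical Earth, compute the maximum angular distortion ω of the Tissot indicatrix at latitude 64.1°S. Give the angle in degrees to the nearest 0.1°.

In the equirectangular projection with standard parallel φ₀ = 22.6° (x = Rλ cos φ₀, y = Rφ), meridians are true-scale (h = 1) and the parallel scale is k = cos φ₀ / cos φ.
At 64.1°: h = 1.000, k = 2.114; principal scales a = 2.114, b = 1.000.
sin(ω/2) = (a − b)/(a + b) = 1.114/3.114 = 0.3577, so ω = 2 arcsin(0.3577) ≈ 41.9°.

41.9°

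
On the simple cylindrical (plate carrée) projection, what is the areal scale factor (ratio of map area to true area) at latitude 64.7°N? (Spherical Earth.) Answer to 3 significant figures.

2.34

In the plate carrée (x = Rλ, y = Rφ), meridians are true-scale (h = 1) and parallels are stretched by k = sec φ.
Areal scale = h·k = 1 × sec φ; at 64.7°, h = 1.000, k = 2.340, so h·k = 2.340.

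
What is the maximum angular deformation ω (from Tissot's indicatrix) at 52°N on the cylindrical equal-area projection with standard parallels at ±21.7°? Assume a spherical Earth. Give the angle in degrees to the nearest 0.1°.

45.9°

Cylindrical equal-area (φ₀ = 21.7°): h = cos φ / cos 21.7° along meridians, k = cos 21.7° / cos φ along parallels; h·k = 1.
At 52°: h = 0.6626, k = 1.509; principal scales a = 1.509, b = 0.6626.
sin(ω/2) = (a − b)/(a + b) = 0.8465/2.172 = 0.3898, so ω = 2 arcsin(0.3898) ≈ 45.9°.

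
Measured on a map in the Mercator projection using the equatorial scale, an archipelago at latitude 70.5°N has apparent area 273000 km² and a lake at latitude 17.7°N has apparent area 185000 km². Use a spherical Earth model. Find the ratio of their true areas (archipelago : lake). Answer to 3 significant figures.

0.181

Mercator's areal exaggeration is sec²φ; hence true area = (apparent area) · cos²φ.
True area of archipelago: 273000 × cos²(70.5°) = 273000 × 0.1114 = 30420 km².
True area of lake: 185000 × cos²(17.7°) = 185000 × 0.9076 = 167900 km².
Ratio = 30420 / 167900 ≈ 0.181.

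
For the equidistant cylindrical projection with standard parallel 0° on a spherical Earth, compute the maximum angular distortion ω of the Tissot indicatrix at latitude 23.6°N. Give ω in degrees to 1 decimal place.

For the equirectangular projection with φ₀ = 0 (plate carrée), h = 1 along meridians and k = sec φ along parallels.
At 23.6°: h = 1.000, k = 1.091; principal scales a = 1.091, b = 1.000.
sin(ω/2) = (a − b)/(a + b) = 0.09127/2.091 = 0.04364, so ω = 2 arcsin(0.04364) ≈ 5.0°.

5.0°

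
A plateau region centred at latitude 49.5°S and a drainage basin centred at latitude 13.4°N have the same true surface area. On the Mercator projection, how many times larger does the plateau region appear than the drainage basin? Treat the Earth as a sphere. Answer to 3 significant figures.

2.24

Mercator is conformal with k = sec φ, so areal scale = k² = sec²φ.
At 49.5°: sec²(49.5°) = 1/0.6494² = 2.371.
At 13.4°: sec²(13.4°) = 1/0.9728² = 1.057.
Ratio = 2.371/1.057 = cos²(13.4°)/cos²(49.5°) ≈ 2.24.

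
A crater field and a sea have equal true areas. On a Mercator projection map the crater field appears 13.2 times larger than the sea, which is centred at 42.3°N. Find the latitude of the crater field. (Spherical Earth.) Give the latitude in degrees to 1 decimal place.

On Mercator, (apparent₁)/(apparent₂) = sec²φ₁ / sec²φ₂ when true areas are equal.
cos²φ₂ / cos²φ₁ = 13.2  ⇒  cos φ₁ = cos 42.3° / √13.2 = 0.7396/3.633 = 0.2036.
φ₁ = arccos(0.2036) ≈ 78.3°.

78.3°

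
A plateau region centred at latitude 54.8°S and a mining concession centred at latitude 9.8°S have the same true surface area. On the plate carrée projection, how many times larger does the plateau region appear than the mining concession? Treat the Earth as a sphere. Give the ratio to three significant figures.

1.71

For the equirectangular projection with φ₀ = 0 (plate carrée), h = 1 along meridians and k = sec φ along parallels.
Areal scale at 54.8°: h·k = 1.000 × 1.735 = 1.735.
Areal scale at 9.8°: h·k = 1.000 × 1.015 = 1.015.
Ratio = 1.735/1.015 ≈ 1.71.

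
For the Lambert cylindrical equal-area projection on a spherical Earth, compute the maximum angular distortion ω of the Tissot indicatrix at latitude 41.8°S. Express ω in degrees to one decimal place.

The Lambert cylindrical equal-area projection is the cylindrical equal-area projection with its standard parallel at the equator (φ₀ = 0). For cylindrical equal-area with standard parallel φ₀, h = cos φ / cos φ₀ and k = cos φ₀ / cos φ, so h·k = 1.
At 41.8°: h = 0.7455, k = 1.341; principal scales a = 1.341, b = 0.7455.
sin(ω/2) = (a − b)/(a + b) = 0.5959/2.087 = 0.2856, so ω = 2 arcsin(0.2856) ≈ 33.2°.

33.2°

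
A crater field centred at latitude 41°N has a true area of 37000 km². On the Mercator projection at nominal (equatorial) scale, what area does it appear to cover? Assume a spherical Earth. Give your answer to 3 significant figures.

For Mercator, h = k = sec φ (a conformal cylindrical projection has a single point scale, 1/cos φ).
Areal scale = k² = sec²φ = 1/cos²(41°) = 1/0.7547² = 1.756.
Apparent area = 37000 × 1.756 ≈ 65000 km².

65000 km²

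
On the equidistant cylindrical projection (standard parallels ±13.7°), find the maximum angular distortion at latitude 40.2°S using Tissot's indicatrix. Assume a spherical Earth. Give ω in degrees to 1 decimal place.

In the equirectangular projection with standard parallel φ₀ = 13.7° (x = Rλ cos φ₀, y = Rφ), meridians are true-scale (h = 1) and the parallel scale is k = cos φ₀ / cos φ.
At 40.2°: h = 1.000, k = 1.272; principal scales a = 1.272, b = 1.000.
sin(ω/2) = (a − b)/(a + b) = 0.2720/2.272 = 0.1197, so ω = 2 arcsin(0.1197) ≈ 13.8°.

13.8°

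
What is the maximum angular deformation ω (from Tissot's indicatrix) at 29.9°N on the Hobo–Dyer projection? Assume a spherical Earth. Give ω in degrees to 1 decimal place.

10.1°

Hobo–Dyer is a cylindrical equal-area projection with standard parallels at ±37.5°. A cylindrical equal-area projection with standard parallel φ₀ has meridian scale h = cos φ / cos φ₀ and parallel scale k = cos φ₀ / cos φ (so areas are preserved, h·k = 1).
At 29.9°: h = 1.093, k = 0.9152; principal scales a = 1.093, b = 0.9152.
sin(ω/2) = (a − b)/(a + b) = 0.1775/2.008 = 0.08842, so ω = 2 arcsin(0.08842) ≈ 10.1°.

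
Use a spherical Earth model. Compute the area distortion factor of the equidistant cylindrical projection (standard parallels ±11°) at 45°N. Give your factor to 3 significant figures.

1.39

The equidistant cylindrical projection with φ₀ = 11° has h = 1 (meridians true) and k = cos φ₀ / cos φ along parallels.
Areal scale = h·k = 1 × cos φ₀ / cos φ; at 45°, h = 1.000, k = 1.388, so h·k = 1.388.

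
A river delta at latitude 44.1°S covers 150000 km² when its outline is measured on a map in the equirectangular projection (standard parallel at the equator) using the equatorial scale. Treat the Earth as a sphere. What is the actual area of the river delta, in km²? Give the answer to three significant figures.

In the plate carrée (x = Rλ, y = Rφ), meridians are true-scale (h = 1) and parallels are stretched by k = sec φ.
Areal scale = h·k = 1 × sec φ; at 44.1°, h = 1.000, k = 1.393, so h·k = 1.393.
True area = apparent / (areal scale) = 150000 / 1.393 ≈ 108000 km².

108000 km²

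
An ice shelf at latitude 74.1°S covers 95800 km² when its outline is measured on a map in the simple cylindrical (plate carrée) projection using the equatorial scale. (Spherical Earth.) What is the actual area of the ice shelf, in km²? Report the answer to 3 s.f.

26200 km²

For the equirectangular projection with φ₀ = 0 (plate carrée), h = 1 along meridians and k = sec φ along parallels.
Areal scale = h·k = 1 × sec φ; at 74.1°, h = 1.000, k = 3.650, so h·k = 3.650.
True area = apparent / (areal scale) = 95800 / 3.650 ≈ 26200 km².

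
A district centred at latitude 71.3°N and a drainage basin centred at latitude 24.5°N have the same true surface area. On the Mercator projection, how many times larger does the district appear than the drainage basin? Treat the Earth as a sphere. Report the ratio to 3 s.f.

8.06

Mercator areal scale is sec²φ.
At 71.3°: sec²(71.3°) = 1/0.3206² = 9.728.
At 24.5°: sec²(24.5°) = 1/0.9100² = 1.208.
Ratio = 9.728/1.208 = cos²(24.5°)/cos²(71.3°) ≈ 8.06.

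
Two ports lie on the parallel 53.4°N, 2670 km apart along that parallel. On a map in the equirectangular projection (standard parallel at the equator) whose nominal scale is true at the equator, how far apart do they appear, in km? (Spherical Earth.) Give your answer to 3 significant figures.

For the equirectangular projection with φ₀ = 0 (plate carrée), h = 1 along meridians and k = sec φ along parallels.
Along the parallel, k = sec 53.4° = 1/0.5962 = 1.677.
Map distance = 2670 × 1.677 ≈ 4480 km.

4480 km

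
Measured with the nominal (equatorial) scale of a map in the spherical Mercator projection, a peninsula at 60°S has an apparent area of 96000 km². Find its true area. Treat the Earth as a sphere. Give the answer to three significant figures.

The Mercator projection is conformal; its linear scale factor is the same in every direction and equals sec φ = 1/cos φ.
Areal scale = k² = sec²φ = 1/cos²(60°) = 1/0.5000² = 4.000.
True area = apparent / (areal scale) = 96000 / 4.000 ≈ 24000 km².

24000 km²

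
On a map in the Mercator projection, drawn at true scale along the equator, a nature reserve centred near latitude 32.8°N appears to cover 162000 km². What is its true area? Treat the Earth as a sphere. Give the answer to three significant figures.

For Mercator, h = k = sec φ (a conformal cylindrical projection has a single point scale, 1/cos φ).
Areal scale = k² = sec²φ = 1/cos²(32.8°) = 1/0.8406² = 1.415.
True area = apparent / (areal scale) = 162000 / 1.415 ≈ 114000 km².

114000 km²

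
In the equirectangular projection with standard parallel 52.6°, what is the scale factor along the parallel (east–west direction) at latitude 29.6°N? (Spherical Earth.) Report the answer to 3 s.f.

The equidistant cylindrical projection with φ₀ = 52.6° has h = 1 (meridians true) and k = cos φ₀ / cos φ along parallels.
k = cos 52.6° / cos 29.6° = 0.6074/0.8695 = 0.6985.

0.699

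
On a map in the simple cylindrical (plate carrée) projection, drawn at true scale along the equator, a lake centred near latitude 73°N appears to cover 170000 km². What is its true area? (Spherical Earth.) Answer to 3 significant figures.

49700 km²

For the equirectangular projection with φ₀ = 0 (plate carrée), h = 1 along meridians and k = sec φ along parallels.
Areal scale = h·k = 1 × sec φ; at 73°, h = 1.000, k = 3.420, so h·k = 3.420.
True area = apparent / (areal scale) = 170000 / 3.420 ≈ 49700 km².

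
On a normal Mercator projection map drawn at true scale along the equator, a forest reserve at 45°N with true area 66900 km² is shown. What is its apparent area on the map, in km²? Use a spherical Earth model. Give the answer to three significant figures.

134000 km²

For Mercator, h = k = sec φ (a conformal cylindrical projection has a single point scale, 1/cos φ).
Areal scale = k² = sec²φ = 1/cos²(45°) = 1/0.7071² = 2.000.
Apparent area = 66900 × 2.000 ≈ 134000 km².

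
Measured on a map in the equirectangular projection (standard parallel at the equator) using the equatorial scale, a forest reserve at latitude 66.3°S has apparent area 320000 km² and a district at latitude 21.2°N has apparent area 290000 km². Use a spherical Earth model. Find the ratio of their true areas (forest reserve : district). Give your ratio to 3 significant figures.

0.476

On the plate carrée, areal scale = h·k = 1 × sec φ, so true area = apparent × cos φ.
True area of forest reserve: 320000 × cos(66.3°) = 320000 × 0.4019 = 128600 km².
True area of district: 290000 × cos(21.2°) = 290000 × 0.9323 = 270400 km².
Ratio = 128600 / 270400 ≈ 0.476.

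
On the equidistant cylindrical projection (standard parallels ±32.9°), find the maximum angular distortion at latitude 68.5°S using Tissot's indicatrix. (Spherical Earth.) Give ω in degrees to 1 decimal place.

The equidistant cylindrical projection with φ₀ = 32.9° has h = 1 (meridians true) and k = cos φ₀ / cos φ along parallels.
At 68.5°: h = 1.000, k = 2.291; principal scales a = 2.291, b = 1.000.
sin(ω/2) = (a − b)/(a + b) = 1.291/3.291 = 0.3923, so ω = 2 arcsin(0.3923) ≈ 46.2°.

46.2°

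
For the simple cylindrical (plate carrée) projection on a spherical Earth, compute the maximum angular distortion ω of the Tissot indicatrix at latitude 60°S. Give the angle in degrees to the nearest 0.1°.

38.9°

For the equirectangular projection with φ₀ = 0 (plate carrée), h = 1 along meridians and k = sec φ along parallels.
At 60°: h = 1.000, k = 2.000; principal scales a = 2.000, b = 1.000.
sin(ω/2) = (a − b)/(a + b) = 1.0000/3.000 = 0.3333, so ω = 2 arcsin(0.3333) ≈ 38.9°.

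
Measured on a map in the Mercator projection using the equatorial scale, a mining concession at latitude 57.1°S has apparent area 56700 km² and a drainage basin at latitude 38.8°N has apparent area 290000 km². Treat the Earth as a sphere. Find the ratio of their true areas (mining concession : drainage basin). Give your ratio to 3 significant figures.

Mercator's areal exaggeration is sec²φ; hence true area = (apparent area) · cos²φ.
True area of mining concession: 56700 × cos²(57.1°) = 56700 × 0.2950 = 16730 km².
True area of drainage basin: 290000 × cos²(38.8°) = 290000 × 0.6074 = 176100 km².
Ratio = 16730 / 176100 ≈ 0.0950.

0.0950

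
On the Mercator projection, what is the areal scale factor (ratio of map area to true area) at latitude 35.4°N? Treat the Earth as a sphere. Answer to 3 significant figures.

Mercator is conformal, so the point scale is isotropic: h = k = sec φ = 1/cos φ.
Areal scale = k² = sec²φ = 1/cos²(35.4°) = 1/0.8151² = 1.505.

1.51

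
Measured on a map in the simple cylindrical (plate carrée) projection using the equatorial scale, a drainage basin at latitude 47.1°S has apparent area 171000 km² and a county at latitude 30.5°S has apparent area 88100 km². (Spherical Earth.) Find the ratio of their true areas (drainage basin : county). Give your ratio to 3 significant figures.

1.53

Plate carrée has h = 1 and k = sec φ, giving areal scale sec φ; true area = (apparent area) · cos φ.
True area of drainage basin: 171000 × cos(47.1°) = 171000 × 0.6807 = 116400 km².
True area of county: 88100 × cos(30.5°) = 88100 × 0.8616 = 75910 km².
Ratio = 116400 / 75910 ≈ 1.53.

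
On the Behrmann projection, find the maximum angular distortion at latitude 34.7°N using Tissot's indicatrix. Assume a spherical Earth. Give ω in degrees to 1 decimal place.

6.0°

The Behrmann projection is cylindrical equal-area with φ₀ = 30°. For cylindrical equal-area with standard parallel φ₀, h = cos φ / cos φ₀ and k = cos φ₀ / cos φ, so h·k = 1.
At 34.7°: h = 0.9493, k = 1.053; principal scales a = 1.053, b = 0.9493.
sin(ω/2) = (a − b)/(a + b) = 0.1040/2.003 = 0.05195, so ω = 2 arcsin(0.05195) ≈ 6.0°.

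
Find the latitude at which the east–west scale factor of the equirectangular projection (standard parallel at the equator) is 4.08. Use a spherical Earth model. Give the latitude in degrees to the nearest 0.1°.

Plate carrée: h = 1, k = sec φ along parallels.
sec φ = 4.08  ⇒  cos φ = 0.2451  ⇒  φ ≈ 75.8°.

75.8°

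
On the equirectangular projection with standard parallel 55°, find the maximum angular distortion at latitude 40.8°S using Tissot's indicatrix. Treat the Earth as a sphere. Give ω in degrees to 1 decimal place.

15.8°

In the equirectangular projection with standard parallel φ₀ = 55° (x = Rλ cos φ₀, y = Rφ), meridians are true-scale (h = 1) and the parallel scale is k = cos φ₀ / cos φ.
At 40.8°: h = 1.000, k = 0.7577; principal scales a = 1.000, b = 0.7577.
sin(ω/2) = (a − b)/(a + b) = 0.2423/1.758 = 0.1378, so ω = 2 arcsin(0.1378) ≈ 15.8°.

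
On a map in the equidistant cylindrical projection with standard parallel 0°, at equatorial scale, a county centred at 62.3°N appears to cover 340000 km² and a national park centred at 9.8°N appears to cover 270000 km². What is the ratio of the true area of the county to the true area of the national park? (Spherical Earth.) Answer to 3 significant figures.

0.594

Plate carrée has h = 1 and k = sec φ, giving areal scale sec φ; true area = (apparent area) · cos φ.
True area of county: 340000 × cos(62.3°) = 340000 × 0.4648 = 158000 km².
True area of national park: 270000 × cos(9.8°) = 270000 × 0.9854 = 266100 km².
Ratio = 158000 / 266100 ≈ 0.594.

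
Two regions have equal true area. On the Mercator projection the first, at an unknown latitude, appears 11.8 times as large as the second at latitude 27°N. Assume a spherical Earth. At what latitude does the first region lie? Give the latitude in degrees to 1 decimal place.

75.0°

On Mercator, (apparent₁)/(apparent₂) = sec²φ₁ / sec²φ₂ when true areas are equal.
cos²φ₂ / cos²φ₁ = 11.8  ⇒  cos φ₁ = cos 27° / √11.8 = 0.8910/3.435 = 0.2594.
φ₁ = arccos(0.2594) ≈ 75.0°.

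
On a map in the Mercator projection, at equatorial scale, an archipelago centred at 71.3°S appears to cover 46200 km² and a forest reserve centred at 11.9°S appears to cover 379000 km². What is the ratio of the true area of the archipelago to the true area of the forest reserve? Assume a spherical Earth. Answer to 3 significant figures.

On Mercator the areal scale is sec²φ, so true area = apparent × cos²φ.
True area of archipelago: 46200 × cos²(71.3°) = 46200 × 0.1028 = 4749 km².
True area of forest reserve: 379000 × cos²(11.9°) = 379000 × 0.9575 = 362900 km².
Ratio = 4749 / 362900 ≈ 0.0131.

0.0131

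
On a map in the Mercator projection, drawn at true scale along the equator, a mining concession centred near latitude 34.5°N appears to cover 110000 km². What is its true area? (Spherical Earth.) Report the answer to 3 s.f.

74700 km²

The Mercator projection is conformal; its linear scale factor is the same in every direction and equals sec φ = 1/cos φ.
Areal scale = k² = sec²φ = 1/cos²(34.5°) = 1/0.8241² = 1.472.
True area = apparent / (areal scale) = 110000 / 1.472 ≈ 74700 km².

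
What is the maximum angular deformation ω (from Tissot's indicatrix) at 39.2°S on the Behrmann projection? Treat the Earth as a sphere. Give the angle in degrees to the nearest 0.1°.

Behrmann is a cylindrical equal-area projection with standard parallels at ±30°. A cylindrical equal-area projection with standard parallel φ₀ has meridian scale h = cos φ / cos φ₀ and parallel scale k = cos φ₀ / cos φ (so areas are preserved, h·k = 1).
At 39.2°: h = 0.8948, k = 1.118; principal scales a = 1.118, b = 0.8948.
sin(ω/2) = (a − b)/(a + b) = 0.2227/2.012 = 0.1107, so ω = 2 arcsin(0.1107) ≈ 12.7°.

12.7°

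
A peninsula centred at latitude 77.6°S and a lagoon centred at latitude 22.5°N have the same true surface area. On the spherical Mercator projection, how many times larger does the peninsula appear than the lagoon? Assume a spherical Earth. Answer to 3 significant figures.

18.5

On Mercator, area is exaggerated by sec²φ = 1/cos²φ.
At 77.6°: sec²(77.6°) = 1/0.2147² = 21.69.
At 22.5°: sec²(22.5°) = 1/0.9239² = 1.172.
Ratio = 21.69/1.172 = cos²(22.5°)/cos²(77.6°) ≈ 18.5.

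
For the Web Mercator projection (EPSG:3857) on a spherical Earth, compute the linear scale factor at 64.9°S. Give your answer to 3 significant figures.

Mercator is conformal, so the point scale is isotropic: h = k = sec φ = 1/cos φ.
k = 1/cos 64.9° = 1/0.4242 = 2.357.

2.36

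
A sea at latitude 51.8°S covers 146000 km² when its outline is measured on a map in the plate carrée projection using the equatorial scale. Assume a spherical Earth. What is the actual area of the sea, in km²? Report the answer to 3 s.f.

90300 km²

Plate carrée maps x = Rλ, y = Rφ. The meridian scale is h = 1 and the parallel scale is k = 1/cos φ = sec φ.
Areal scale = h·k = 1 × sec φ; at 51.8°, h = 1.000, k = 1.617, so h·k = 1.617.
True area = apparent / (areal scale) = 146000 / 1.617 ≈ 90300 km².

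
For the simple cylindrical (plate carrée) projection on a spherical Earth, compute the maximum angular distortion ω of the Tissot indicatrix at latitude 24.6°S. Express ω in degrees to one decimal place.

5.4°

Plate carrée maps x = Rλ, y = Rφ. The meridian scale is h = 1 and the parallel scale is k = 1/cos φ = sec φ.
At 24.6°: h = 1.000, k = 1.100; principal scales a = 1.100, b = 1.000.
sin(ω/2) = (a − b)/(a + b) = 0.09982/2.100 = 0.04754, so ω = 2 arcsin(0.04754) ≈ 5.4°.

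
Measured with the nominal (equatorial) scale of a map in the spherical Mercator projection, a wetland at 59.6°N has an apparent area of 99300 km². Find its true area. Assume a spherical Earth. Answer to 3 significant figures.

The Mercator projection is conformal; its linear scale factor is the same in every direction and equals sec φ = 1/cos φ.
Areal scale = k² = sec²φ = 1/cos²(59.6°) = 1/0.5060² = 3.905.
True area = apparent / (areal scale) = 99300 / 3.905 ≈ 25400 km².

25400 km²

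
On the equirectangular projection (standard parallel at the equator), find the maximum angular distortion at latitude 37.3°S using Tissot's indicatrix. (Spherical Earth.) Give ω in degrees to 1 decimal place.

13.1°

Plate carrée maps x = Rλ, y = Rφ. The meridian scale is h = 1 and the parallel scale is k = 1/cos φ = sec φ.
At 37.3°: h = 1.000, k = 1.257; principal scales a = 1.257, b = 1.000.
sin(ω/2) = (a − b)/(a + b) = 0.2571/2.257 = 0.1139, so ω = 2 arcsin(0.1139) ≈ 13.1°.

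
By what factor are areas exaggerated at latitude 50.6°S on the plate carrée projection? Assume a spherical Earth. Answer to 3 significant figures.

For the equirectangular projection with φ₀ = 0 (plate carrée), h = 1 along meridians and k = sec φ along parallels.
Areal scale = h·k = 1 × sec φ; at 50.6°, h = 1.000, k = 1.575, so h·k = 1.575.

1.58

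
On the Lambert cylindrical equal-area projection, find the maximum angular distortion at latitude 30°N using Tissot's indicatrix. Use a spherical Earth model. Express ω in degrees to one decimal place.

The Lambert cylindrical equal-area projection is the cylindrical equal-area projection with its standard parallel at the equator (φ₀ = 0). Cylindrical equal-area (φ₀ = 0°): h = cos φ / cos 0° along meridians, k = cos 0° / cos φ along parallels; h·k = 1.
At 30°: h = 0.8660, k = 1.155; principal scales a = 1.155, b = 0.8660.
sin(ω/2) = (a − b)/(a + b) = 0.2887/2.021 = 0.1429, so ω = 2 arcsin(0.1429) ≈ 16.4°.

16.4°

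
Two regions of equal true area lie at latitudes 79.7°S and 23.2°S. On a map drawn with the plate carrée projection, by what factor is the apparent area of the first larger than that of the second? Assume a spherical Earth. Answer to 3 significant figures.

In the plate carrée (x = Rλ, y = Rφ), meridians are true-scale (h = 1) and parallels are stretched by k = sec φ.
Areal scale at 79.7°: h·k = 1.000 × 5.593 = 5.593.
Areal scale at 23.2°: h·k = 1.000 × 1.088 = 1.088.
Ratio = 5.593/1.088 ≈ 5.14.

5.14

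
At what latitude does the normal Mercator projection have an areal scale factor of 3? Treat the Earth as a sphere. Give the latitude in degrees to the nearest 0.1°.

54.7°

Mercator areal scale is sec²φ.
sec²φ = 3  ⇒  cos²φ = 0.3333  ⇒  cos φ = 0.5774.
φ = arccos(0.5774) ≈ 54.7°.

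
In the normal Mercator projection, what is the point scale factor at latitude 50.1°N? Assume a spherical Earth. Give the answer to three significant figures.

1.56

Mercator is conformal, so the point scale is isotropic: h = k = sec φ = 1/cos φ.
k = 1/cos 50.1° = 1/0.6414 = 1.559.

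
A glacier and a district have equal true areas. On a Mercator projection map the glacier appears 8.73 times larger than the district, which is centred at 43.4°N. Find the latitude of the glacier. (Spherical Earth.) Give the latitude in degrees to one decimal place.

75.8°

Mercator areal scale is sec²φ, so apparent-area ratio = sec²φ₁ / sec²φ₂ = cos²φ₂ / cos²φ₁.
cos²φ₂ / cos²φ₁ = 8.73  ⇒  cos φ₁ = cos 43.4° / √8.73 = 0.7266/2.955 = 0.2459.
φ₁ = arccos(0.2459) ≈ 75.8°.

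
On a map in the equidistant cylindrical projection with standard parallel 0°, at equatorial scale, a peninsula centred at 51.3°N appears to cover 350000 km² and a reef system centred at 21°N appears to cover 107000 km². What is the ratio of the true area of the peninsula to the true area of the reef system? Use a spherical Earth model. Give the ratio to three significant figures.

On the plate carrée, areal scale = h·k = 1 × sec φ, so true area = apparent × cos φ.
True area of peninsula: 350000 × cos(51.3°) = 350000 × 0.6252 = 218800 km².
True area of reef system: 107000 × cos(21°) = 107000 × 0.9336 = 99890 km².
Ratio = 218800 / 99890 ≈ 2.19.

2.19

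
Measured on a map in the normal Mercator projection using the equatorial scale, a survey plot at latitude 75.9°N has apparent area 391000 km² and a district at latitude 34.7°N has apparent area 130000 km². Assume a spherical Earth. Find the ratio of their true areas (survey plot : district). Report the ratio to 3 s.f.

0.264

On Mercator the areal scale is sec²φ, so true area = apparent × cos²φ.
True area of survey plot: 391000 × cos²(75.9°) = 391000 × 0.05935 = 23210 km².
True area of district: 130000 × cos²(34.7°) = 130000 × 0.6759 = 87870 km².
Ratio = 23210 / 87870 ≈ 0.264.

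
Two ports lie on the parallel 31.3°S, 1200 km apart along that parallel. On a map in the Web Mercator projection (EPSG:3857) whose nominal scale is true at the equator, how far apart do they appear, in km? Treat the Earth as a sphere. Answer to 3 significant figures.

The Mercator projection is conformal; its linear scale factor is the same in every direction and equals sec φ = 1/cos φ.
Along the parallel, k = sec 31.3° = 1/0.8545 = 1.170.
Map distance = 1200 × 1.170 ≈ 1400 km.

1400 km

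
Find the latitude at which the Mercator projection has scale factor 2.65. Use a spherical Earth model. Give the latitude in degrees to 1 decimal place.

67.8°

Mercator scale is k = sec φ = 1/cos φ.
1/cos φ = 2.65  ⇒  cos φ = 0.3774  ⇒  φ = arccos(0.3774) ≈ 67.8°.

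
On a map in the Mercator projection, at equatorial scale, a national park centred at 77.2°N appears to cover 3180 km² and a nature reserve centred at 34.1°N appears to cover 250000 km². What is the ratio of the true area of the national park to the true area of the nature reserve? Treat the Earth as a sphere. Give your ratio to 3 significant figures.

0.000911

Since Mercator area scale is 1/cos²φ, the true area equals the apparent area multiplied by cos²φ.
True area of national park: 3180 × cos²(77.2°) = 3180 × 0.04908 = 156.1 km².
True area of nature reserve: 250000 × cos²(34.1°) = 250000 × 0.6857 = 171400 km².
Ratio = 156.1 / 171400 ≈ 0.000911.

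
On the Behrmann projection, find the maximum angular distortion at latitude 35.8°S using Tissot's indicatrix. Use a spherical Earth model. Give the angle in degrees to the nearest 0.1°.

7.5°

Behrmann is a cylindrical equal-area projection with standard parallels at ±30°. For cylindrical equal-area with standard parallel φ₀, h = cos φ / cos φ₀ and k = cos φ₀ / cos φ, so h·k = 1.
At 35.8°: h = 0.9365, k = 1.068; principal scales a = 1.068, b = 0.9365.
sin(ω/2) = (a − b)/(a + b) = 0.1312/2.004 = 0.06547, so ω = 2 arcsin(0.06547) ≈ 7.5°.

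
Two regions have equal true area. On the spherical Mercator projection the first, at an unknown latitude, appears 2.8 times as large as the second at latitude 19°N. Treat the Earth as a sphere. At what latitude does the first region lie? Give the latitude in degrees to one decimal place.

55.6°

On Mercator, (apparent₁)/(apparent₂) = sec²φ₁ / sec²φ₂ when true areas are equal.
cos²φ₂ / cos²φ₁ = 2.8  ⇒  cos φ₁ = cos 19° / √2.8 = 0.9455/1.673 = 0.5651.
φ₁ = arccos(0.5651) ≈ 55.6°.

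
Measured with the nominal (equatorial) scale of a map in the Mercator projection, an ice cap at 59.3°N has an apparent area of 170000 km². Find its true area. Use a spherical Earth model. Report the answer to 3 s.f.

44300 km²

Mercator is conformal, so the point scale is isotropic: h = k = sec φ = 1/cos φ.
Areal scale = k² = sec²φ = 1/cos²(59.3°) = 1/0.5105² = 3.837.
True area = apparent / (areal scale) = 170000 / 3.837 ≈ 44300 km².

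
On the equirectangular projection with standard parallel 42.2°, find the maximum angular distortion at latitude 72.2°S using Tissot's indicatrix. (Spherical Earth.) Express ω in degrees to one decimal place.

49.1°

With standard parallel φ₀ = 42.2°, the equirectangular projection gives x = Rλ cos φ₀, y = Rφ, so h = 1 and k = cos 42.2° / cos φ.
At 72.2°: h = 1.000, k = 2.423; principal scales a = 2.423, b = 1.000.
sin(ω/2) = (a − b)/(a + b) = 1.423/3.423 = 0.4158, so ω = 2 arcsin(0.4158) ≈ 49.1°.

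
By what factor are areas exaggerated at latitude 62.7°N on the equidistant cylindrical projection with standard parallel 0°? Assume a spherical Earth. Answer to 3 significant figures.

2.18

For the equirectangular projection with φ₀ = 0 (plate carrée), h = 1 along meridians and k = sec φ along parallels.
Areal scale = h·k = 1 × sec φ; at 62.7°, h = 1.000, k = 2.180, so h·k = 2.180.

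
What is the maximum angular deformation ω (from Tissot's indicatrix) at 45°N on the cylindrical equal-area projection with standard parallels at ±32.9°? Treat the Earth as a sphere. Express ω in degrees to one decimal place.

19.6°

A cylindrical equal-area projection with standard parallel φ₀ has meridian scale h = cos φ / cos φ₀ and parallel scale k = cos φ₀ / cos φ (so areas are preserved, h·k = 1).
At 45°: h = 0.8422, k = 1.187; principal scales a = 1.187, b = 0.8422.
sin(ω/2) = (a − b)/(a + b) = 0.3452/2.030 = 0.1701, so ω = 2 arcsin(0.1701) ≈ 19.6°.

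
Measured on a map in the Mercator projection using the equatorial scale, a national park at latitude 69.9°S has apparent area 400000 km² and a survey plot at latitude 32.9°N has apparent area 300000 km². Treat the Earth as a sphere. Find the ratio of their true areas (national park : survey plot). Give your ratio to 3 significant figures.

On Mercator the areal scale is sec²φ, so true area = apparent × cos²φ.
True area of national park: 400000 × cos²(69.9°) = 400000 × 0.1181 = 47240 km².
True area of survey plot: 300000 × cos²(32.9°) = 300000 × 0.7050 = 211500 km².
Ratio = 47240 / 211500 ≈ 0.223.

0.223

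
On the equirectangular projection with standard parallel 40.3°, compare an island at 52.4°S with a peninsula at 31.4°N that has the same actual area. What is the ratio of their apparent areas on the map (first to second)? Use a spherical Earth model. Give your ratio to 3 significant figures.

1.40

The equidistant cylindrical projection with φ₀ = 40.3° has h = 1 (meridians true) and k = cos φ₀ / cos φ along parallels.
Areal scale at 52.4°: h·k = 1.000 × 1.250 = 1.250.
Areal scale at 31.4°: h·k = 1.000 × 0.8935 = 0.8935.
Ratio = 1.250/0.8935 ≈ 1.40.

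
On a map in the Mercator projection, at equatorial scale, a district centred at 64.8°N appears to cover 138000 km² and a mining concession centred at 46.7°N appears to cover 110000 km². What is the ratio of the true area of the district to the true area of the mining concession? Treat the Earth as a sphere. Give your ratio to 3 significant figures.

0.484

Since Mercator area scale is 1/cos²φ, the true area equals the apparent area multiplied by cos²φ.
True area of district: 138000 × cos²(64.8°) = 138000 × 0.1813 = 25020 km².
True area of mining concession: 110000 × cos²(46.7°) = 110000 × 0.4703 = 51740 km².
Ratio = 25020 / 51740 ≈ 0.484.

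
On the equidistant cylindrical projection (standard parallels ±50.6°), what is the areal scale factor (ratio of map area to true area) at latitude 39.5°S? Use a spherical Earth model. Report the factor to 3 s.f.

0.823

In the equirectangular projection with standard parallel φ₀ = 50.6° (x = Rλ cos φ₀, y = Rφ), meridians are true-scale (h = 1) and the parallel scale is k = cos φ₀ / cos φ.
Areal scale = h·k = 1 × cos φ₀ / cos φ; at 39.5°, h = 1.000, k = 0.8226, so h·k = 0.8226.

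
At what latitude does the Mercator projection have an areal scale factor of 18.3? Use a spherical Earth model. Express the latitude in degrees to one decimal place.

Mercator areal scale is sec²φ.
sec²φ = 18.3  ⇒  cos²φ = 0.05464  ⇒  cos φ = 0.2338.
φ = arccos(0.2338) ≈ 76.5°.

76.5°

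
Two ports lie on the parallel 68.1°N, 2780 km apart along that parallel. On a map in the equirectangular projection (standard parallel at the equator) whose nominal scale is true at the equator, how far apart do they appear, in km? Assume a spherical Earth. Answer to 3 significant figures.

7450 km

For the equirectangular projection with φ₀ = 0 (plate carrée), h = 1 along meridians and k = sec φ along parallels.
Along the parallel, k = sec 68.1° = 1/0.3730 = 2.681.
Map distance = 2780 × 2.681 ≈ 7450 km.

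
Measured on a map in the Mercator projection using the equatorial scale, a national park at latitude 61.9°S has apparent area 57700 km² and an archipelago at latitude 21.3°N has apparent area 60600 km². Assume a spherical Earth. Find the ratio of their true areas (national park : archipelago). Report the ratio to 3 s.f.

0.243

On Mercator the areal scale is sec²φ, so true area = apparent × cos²φ.
True area of national park: 57700 × cos²(61.9°) = 57700 × 0.2219 = 12800 km².
True area of archipelago: 60600 × cos²(21.3°) = 60600 × 0.8680 = 52600 km².
Ratio = 12800 / 52600 ≈ 0.243.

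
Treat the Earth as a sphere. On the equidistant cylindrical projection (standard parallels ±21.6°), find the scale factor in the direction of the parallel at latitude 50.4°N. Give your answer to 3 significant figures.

1.46

The equidistant cylindrical projection with φ₀ = 21.6° has h = 1 (meridians true) and k = cos φ₀ / cos φ along parallels.
k = cos 21.6° / cos 50.4° = 0.9298/0.6374 = 1.459.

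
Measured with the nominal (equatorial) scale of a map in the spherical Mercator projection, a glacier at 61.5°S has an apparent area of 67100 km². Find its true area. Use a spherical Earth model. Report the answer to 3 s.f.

15300 km²

For Mercator, h = k = sec φ (a conformal cylindrical projection has a single point scale, 1/cos φ).
Areal scale = k² = sec²φ = 1/cos²(61.5°) = 1/0.4772² = 4.392.
True area = apparent / (areal scale) = 67100 / 4.392 ≈ 15300 km².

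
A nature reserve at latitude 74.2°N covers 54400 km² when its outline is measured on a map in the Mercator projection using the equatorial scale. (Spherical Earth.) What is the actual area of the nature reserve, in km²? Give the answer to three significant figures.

4030 km²

Mercator is conformal, so the point scale is isotropic: h = k = sec φ = 1/cos φ.
Areal scale = k² = sec²φ = 1/cos²(74.2°) = 1/0.2723² = 13.49.
True area = apparent / (areal scale) = 54400 / 13.49 ≈ 4030 km².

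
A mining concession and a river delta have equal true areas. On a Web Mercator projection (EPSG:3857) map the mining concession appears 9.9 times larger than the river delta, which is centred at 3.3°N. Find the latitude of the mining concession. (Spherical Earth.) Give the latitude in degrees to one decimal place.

On Mercator, (apparent₁)/(apparent₂) = sec²φ₁ / sec²φ₂ when true areas are equal.
cos²φ₂ / cos²φ₁ = 9.9  ⇒  cos φ₁ = cos 3.3° / √9.9 = 0.9983/3.146 = 0.3173.
φ₁ = arccos(0.3173) ≈ 71.5°.

71.5°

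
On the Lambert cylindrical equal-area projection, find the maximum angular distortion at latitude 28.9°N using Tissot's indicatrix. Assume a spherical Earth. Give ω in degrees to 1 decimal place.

15.2°

The Lambert cylindrical equal-area projection is the cylindrical equal-area projection with its standard parallel at the equator (φ₀ = 0). Cylindrical equal-area (φ₀ = 0°): h = cos φ / cos 0° along meridians, k = cos 0° / cos φ along parallels; h·k = 1.
At 28.9°: h = 0.8755, k = 1.142; principal scales a = 1.142, b = 0.8755.
sin(ω/2) = (a − b)/(a + b) = 0.2668/2.018 = 0.1322, so ω = 2 arcsin(0.1322) ≈ 15.2°.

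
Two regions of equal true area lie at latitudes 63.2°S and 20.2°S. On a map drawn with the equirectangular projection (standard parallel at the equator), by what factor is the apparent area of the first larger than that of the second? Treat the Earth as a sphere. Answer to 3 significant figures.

In the plate carrée (x = Rλ, y = Rφ), meridians are true-scale (h = 1) and parallels are stretched by k = sec φ.
Areal scale at 63.2°: h·k = 1.000 × 2.218 = 2.218.
Areal scale at 20.2°: h·k = 1.000 × 1.066 = 1.066.
Ratio = 2.218/1.066 ≈ 2.08.

2.08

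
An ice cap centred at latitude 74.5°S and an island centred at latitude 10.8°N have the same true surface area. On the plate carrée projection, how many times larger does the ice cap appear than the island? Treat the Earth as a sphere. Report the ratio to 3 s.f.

3.68

In the plate carrée (x = Rλ, y = Rφ), meridians are true-scale (h = 1) and parallels are stretched by k = sec φ.
Areal scale at 74.5°: h·k = 1.000 × 3.742 = 3.742.
Areal scale at 10.8°: h·k = 1.000 × 1.018 = 1.018.
Ratio = 3.742/1.018 ≈ 3.68.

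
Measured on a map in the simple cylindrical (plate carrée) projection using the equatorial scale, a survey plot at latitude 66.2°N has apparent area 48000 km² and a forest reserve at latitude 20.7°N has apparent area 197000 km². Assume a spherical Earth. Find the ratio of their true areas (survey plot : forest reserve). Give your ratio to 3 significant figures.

0.105

On the plate carrée, areal scale = h·k = 1 × sec φ, so true area = apparent × cos φ.
True area of survey plot: 48000 × cos(66.2°) = 48000 × 0.4035 = 19370 km².
True area of forest reserve: 197000 × cos(20.7°) = 197000 × 0.9354 = 184300 km².
Ratio = 19370 / 184300 ≈ 0.105.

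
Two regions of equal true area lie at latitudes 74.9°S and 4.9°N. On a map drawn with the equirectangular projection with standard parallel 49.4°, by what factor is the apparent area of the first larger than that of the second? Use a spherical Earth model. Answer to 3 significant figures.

3.82

In the equirectangular projection with standard parallel φ₀ = 49.4° (x = Rλ cos φ₀, y = Rφ), meridians are true-scale (h = 1) and the parallel scale is k = cos φ₀ / cos φ.
Areal scale at 74.9°: h·k = 1.000 × 2.498 = 2.498.
Areal scale at 4.9°: h·k = 1.000 × 0.6532 = 0.6532.
Ratio = 2.498/0.6532 ≈ 3.82.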